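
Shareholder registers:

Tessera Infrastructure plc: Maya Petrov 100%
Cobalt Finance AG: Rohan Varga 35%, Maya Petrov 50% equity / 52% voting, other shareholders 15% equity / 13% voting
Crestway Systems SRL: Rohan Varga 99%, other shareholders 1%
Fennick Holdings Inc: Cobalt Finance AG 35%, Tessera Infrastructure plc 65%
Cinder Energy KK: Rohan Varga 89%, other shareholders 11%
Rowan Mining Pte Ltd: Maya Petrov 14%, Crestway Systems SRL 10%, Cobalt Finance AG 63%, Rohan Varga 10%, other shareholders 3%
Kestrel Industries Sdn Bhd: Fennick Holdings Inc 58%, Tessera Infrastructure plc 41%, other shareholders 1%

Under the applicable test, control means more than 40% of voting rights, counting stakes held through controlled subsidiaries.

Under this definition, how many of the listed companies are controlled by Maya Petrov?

Maya holds 100% of Tessera, so Maya controls Tessera.
Maya holds 52% of Cobalt, so Maya controls Cobalt.
Cobalt and Tessera together hold 35% + 65% = 100% of Fennick, so Maya controls Fennick.
Maya and Cobalt together hold 14% + 63% = 77% of Rowan, so Maya controls Rowan.
Fennick and Tessera together hold 58% + 41% = 99% of Kestrel, so Maya controls Kestrel.
No other company's threshold is met.
Maya controls 5 companies.

5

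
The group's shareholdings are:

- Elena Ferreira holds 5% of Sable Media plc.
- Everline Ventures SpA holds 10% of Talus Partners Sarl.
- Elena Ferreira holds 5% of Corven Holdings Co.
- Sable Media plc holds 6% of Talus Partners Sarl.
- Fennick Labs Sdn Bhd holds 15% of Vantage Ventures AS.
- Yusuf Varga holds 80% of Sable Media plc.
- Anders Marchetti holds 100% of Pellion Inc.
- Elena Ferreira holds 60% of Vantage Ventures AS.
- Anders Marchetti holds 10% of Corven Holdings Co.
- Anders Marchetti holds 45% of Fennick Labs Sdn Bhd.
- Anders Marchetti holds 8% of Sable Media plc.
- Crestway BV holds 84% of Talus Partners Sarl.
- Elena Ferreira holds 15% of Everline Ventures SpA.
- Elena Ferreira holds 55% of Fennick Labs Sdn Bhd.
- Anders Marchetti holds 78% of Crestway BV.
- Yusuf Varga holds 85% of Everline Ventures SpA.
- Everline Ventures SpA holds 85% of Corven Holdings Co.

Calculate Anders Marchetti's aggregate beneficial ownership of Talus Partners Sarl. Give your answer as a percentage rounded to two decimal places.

66.00%

Anders reaches Talus along 2 paths.
Via Sable: 8% × 6% = 0.48%.
Via Crestway: 78% × 84% = 65.52%.
Total: 0.48% + 65.52% = 66%.
Rounded: 66.00%.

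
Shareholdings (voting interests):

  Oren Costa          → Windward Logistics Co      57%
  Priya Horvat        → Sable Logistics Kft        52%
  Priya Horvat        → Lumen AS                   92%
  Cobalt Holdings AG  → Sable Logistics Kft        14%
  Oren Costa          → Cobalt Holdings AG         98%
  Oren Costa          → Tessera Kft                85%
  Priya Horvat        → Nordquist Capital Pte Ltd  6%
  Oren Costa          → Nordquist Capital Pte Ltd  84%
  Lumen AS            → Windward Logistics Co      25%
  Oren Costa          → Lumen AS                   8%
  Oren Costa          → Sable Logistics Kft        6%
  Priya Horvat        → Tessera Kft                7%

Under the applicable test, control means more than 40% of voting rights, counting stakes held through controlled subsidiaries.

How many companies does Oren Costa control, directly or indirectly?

Oren holds 98% of Cobalt, so Oren controls Cobalt.
Oren holds 85% of Tessera, so Oren controls Tessera.
Oren holds 84% of Nordquist, so Oren controls Nordquist.
Oren holds 57% of Windward, so Oren controls Windward.
No other company's threshold is met.
Oren controls 4 companies.

4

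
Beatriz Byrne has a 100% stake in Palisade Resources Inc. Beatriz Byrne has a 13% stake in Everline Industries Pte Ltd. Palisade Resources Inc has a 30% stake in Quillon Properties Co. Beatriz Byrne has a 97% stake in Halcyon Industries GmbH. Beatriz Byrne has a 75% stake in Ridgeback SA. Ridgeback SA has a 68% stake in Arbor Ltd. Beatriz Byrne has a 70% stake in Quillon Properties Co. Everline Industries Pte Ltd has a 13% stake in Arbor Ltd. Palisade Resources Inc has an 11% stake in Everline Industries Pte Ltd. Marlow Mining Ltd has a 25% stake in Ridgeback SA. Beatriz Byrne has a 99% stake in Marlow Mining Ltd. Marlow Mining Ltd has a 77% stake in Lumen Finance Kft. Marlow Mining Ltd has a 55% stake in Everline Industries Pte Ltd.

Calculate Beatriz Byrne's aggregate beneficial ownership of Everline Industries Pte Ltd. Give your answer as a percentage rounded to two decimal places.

Beatriz reaches Everline along 3 paths.
Via Marlow: 99% × 55% = 54.45%.
Direct stake: 13% = 13%.
Via Palisade: 100% × 11% = 11%.
Total: 54.45% + 13% + 11% = 78.45%.

78.45%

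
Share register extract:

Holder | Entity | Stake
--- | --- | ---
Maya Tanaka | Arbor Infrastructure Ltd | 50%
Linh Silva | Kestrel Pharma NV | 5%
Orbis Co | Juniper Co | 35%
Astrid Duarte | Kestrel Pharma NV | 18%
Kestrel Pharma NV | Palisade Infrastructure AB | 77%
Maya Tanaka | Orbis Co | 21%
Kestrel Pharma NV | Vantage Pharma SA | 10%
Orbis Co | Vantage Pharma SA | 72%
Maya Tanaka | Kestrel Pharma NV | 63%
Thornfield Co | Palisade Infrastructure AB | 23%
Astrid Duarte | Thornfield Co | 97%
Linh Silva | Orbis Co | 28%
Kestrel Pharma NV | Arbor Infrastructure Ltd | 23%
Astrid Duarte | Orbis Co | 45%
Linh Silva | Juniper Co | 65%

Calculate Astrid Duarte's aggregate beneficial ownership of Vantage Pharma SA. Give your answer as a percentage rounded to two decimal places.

Astrid reaches Vantage along 2 paths.
Via Orbis: 45% × 72% = 32.4%.
Via Kestrel: 18% × 10% = 1.8%.
Total: 32.4% + 1.8% = 34.2%.
Rounded: 34.20%.

34.20%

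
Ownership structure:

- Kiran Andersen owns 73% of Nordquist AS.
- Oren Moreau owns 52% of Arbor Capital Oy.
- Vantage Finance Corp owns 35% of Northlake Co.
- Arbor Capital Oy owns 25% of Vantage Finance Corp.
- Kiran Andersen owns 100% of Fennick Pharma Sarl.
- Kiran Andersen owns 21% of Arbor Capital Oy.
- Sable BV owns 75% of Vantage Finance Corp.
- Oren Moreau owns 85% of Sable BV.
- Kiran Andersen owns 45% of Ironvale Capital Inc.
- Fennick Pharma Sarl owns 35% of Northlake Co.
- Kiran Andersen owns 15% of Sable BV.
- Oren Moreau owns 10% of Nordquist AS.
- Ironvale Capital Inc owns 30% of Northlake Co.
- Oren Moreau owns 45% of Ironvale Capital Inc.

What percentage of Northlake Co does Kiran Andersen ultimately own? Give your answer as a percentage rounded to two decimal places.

Kiran reaches Northlake along 4 paths.
Via Ironvale: 45% × 30% = 13.5%.
Via Arbor → Vantage: 21% × 25% × 35% = 1.8375%.
Via Sable → Vantage: 15% × 75% × 35% = 3.9375%.
Via Fennick: 100% × 35% = 35%.
Total: 13.5% + 1.8375% + 3.9375% + 35% = 54.275%.
Rounded: 54.28%.

54.28%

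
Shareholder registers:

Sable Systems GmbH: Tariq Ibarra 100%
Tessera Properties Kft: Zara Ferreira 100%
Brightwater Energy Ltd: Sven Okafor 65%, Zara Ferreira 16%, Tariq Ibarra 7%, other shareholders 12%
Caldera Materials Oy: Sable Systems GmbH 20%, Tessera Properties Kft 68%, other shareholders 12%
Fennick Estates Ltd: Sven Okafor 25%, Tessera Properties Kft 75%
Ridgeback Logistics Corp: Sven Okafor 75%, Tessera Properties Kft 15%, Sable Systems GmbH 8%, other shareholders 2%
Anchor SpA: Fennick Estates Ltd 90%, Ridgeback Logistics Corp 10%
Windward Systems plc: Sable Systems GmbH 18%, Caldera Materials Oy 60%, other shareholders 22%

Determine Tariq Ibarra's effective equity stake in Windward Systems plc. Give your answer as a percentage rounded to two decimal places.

30.00%

Tariq reaches Windward along 2 paths.
Via Sable: 100% × 18% = 18%.
Via Sable → Caldera: 100% × 20% × 60% = 12%.
Total: 18% + 12% = 30%.
Rounded: 30.00%.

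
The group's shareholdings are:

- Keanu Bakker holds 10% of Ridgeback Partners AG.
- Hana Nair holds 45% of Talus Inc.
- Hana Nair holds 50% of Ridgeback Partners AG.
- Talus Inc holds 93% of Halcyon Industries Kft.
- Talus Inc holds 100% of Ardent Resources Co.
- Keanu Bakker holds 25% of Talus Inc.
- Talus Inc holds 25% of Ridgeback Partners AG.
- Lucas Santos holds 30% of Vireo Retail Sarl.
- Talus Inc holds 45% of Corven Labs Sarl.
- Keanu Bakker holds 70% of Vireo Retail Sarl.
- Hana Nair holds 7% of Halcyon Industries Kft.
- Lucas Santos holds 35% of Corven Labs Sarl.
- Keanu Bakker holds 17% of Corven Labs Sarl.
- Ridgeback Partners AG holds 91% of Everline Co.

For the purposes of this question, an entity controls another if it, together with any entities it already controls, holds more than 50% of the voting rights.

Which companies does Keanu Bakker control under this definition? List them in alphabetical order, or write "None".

Vireo Retail Sarl

Keanu holds 70% of Vireo, so Keanu controls Vireo.
No other company's threshold is met.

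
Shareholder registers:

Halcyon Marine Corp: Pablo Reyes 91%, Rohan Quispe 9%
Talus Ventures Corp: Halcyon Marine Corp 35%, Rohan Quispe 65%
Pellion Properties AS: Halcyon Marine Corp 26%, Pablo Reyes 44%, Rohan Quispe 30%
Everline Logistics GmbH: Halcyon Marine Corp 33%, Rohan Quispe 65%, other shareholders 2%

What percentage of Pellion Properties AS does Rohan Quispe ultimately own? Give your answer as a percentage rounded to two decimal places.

Rohan reaches Pellion along 2 paths.
Via Halcyon: 9% × 26% = 2.34%.
Direct stake: 30% = 30%.
Total: 2.34% + 30% = 32.34%.

32.34%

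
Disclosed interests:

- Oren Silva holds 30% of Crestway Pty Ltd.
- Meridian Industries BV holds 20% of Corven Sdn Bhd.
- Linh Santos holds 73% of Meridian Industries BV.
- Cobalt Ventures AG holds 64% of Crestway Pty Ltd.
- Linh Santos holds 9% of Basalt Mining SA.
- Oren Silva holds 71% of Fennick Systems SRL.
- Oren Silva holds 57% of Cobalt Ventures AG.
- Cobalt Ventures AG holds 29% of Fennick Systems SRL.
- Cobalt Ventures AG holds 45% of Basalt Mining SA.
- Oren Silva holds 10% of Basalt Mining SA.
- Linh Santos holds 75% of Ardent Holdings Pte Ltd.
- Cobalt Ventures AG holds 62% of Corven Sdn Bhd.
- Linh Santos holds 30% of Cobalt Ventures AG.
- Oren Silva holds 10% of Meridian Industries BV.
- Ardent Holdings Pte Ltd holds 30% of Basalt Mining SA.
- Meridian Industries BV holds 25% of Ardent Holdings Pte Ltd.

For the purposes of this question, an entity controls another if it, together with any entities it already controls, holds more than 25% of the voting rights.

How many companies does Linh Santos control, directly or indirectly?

7

Linh holds 73% of Meridian, so Linh controls Meridian.
Linh holds 30% of Cobalt, so Linh controls Cobalt.
Cobalt holds 64% of Crestway, so Linh controls Crestway.
Meridian and Cobalt together hold 20% + 62% = 82% of Corven, so Linh controls Corven.
Meridian and Linh together hold 25% + 75% = 100% of Ardent, so Linh controls Ardent.
Cobalt holds 29% of Fennick, so Linh controls Fennick.
Cobalt and Ardent and Linh together hold 45% + 30% + 9% = 84% of Basalt, so Linh controls Basalt.
Linh controls 7 companies.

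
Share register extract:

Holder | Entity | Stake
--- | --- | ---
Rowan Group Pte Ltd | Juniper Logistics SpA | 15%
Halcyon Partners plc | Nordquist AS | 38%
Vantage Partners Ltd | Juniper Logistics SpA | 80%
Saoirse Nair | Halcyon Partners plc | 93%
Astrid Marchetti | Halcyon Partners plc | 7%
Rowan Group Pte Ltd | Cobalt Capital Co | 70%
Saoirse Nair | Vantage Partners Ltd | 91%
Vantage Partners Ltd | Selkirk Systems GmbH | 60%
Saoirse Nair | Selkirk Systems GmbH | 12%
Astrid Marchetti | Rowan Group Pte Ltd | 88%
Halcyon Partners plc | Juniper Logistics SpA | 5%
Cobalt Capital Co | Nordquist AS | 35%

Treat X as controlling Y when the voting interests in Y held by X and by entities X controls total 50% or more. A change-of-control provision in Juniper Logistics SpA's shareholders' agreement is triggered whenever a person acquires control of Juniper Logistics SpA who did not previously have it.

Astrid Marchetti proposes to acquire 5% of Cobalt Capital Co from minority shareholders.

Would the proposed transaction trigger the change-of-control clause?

The purchase changes only Astrid's holdings, so Astrid is the only person who could newly come to control Juniper.
Astrid holds 88% of Rowan, so Astrid controls Rowan.
Rowan holds 70% of Cobalt, so Astrid controls Cobalt.
In Juniper, Astrid's side holds only 15%, not ≥ 50%.
So before the transaction, Astrid does not control Juniper.
After the purchase, Astrid holds 5% of Cobalt directly.
Rowan and Astrid together hold 70% + 5% = 75% of Cobalt, so Astrid controls Cobalt.
After the transaction, Astrid's side holds 15% of Juniper, not ≥ 50%, so Astrid still does not control Juniper.
No new person acquires control, so the clause is not triggered.

No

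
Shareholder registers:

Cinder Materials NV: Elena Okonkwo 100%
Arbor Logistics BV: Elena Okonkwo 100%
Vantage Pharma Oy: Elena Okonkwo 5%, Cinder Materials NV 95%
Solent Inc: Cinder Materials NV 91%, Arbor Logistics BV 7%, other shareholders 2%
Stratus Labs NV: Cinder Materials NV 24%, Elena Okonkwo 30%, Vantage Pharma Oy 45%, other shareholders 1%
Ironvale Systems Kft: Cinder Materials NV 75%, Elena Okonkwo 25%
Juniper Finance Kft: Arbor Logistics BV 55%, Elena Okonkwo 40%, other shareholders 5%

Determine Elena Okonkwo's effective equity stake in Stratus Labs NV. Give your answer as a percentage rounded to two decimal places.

Elena reaches Stratus along 4 paths.
Via Cinder: 100% × 24% = 24%.
Direct stake: 30% = 30%.
Via Vantage: 5% × 45% = 2.25%.
Via Cinder → Vantage: 100% × 95% × 45% = 42.75%.
Total: 24% + 30% + 2.25% + 42.75% = 99%.
Rounded: 99.00%.

99.00%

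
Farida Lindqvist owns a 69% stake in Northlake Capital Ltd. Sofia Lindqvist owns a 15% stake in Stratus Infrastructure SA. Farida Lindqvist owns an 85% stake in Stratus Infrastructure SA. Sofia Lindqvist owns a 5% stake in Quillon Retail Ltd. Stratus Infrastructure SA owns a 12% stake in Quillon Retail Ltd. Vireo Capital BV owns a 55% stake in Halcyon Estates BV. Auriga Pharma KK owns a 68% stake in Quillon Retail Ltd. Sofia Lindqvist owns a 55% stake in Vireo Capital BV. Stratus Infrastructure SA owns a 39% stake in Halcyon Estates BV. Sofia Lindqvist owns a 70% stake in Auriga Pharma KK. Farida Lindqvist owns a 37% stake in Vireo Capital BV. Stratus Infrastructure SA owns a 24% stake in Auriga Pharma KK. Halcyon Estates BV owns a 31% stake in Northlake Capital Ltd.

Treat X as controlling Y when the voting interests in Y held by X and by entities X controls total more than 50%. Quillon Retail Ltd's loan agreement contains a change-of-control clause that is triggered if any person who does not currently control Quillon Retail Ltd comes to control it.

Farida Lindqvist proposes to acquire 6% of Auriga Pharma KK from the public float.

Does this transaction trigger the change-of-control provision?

The purchase changes only Farida's holdings, so Farida is the only person who could newly come to control Quillon.
Farida holds 85% of Stratus, so Farida controls Stratus.
Farida holds 69% of Northlake, so Farida controls Northlake.
In Quillon, Farida's side holds only 12%, not > 50%.
So before the transaction, Farida does not control Quillon.
After the purchase, Farida holds 6% of Auriga directly.
Farida's side now holds 24% + 6% = 30% of Auriga, not > 50%, so Farida still does not control Auriga.
After the transaction, Farida's side holds 12% of Quillon, not > 50%, so Farida still does not control Quillon.
No new person acquires control, so the clause is not triggered.

No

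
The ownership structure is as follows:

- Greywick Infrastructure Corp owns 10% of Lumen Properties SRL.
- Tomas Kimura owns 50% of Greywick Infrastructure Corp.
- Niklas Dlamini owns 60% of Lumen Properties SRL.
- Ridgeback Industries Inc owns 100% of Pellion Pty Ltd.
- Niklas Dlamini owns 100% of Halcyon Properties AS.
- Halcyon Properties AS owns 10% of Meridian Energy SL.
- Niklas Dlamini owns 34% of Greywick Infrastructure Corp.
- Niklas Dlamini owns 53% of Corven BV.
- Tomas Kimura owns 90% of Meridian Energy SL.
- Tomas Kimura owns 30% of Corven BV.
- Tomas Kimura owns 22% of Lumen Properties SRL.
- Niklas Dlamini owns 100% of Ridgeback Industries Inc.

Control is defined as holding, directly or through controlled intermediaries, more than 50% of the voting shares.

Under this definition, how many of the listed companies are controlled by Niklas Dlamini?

5

Niklas holds 100% of Halcyon, so Niklas controls Halcyon.
Niklas holds 53% of Corven, so Niklas controls Corven.
Niklas holds 100% of Ridgeback, so Niklas controls Ridgeback.
Niklas holds 60% of Lumen, so Niklas controls Lumen.
Ridgeback holds 100% of Pellion, so Niklas controls Pellion.
No other company's threshold is met.
Niklas controls 5 companies.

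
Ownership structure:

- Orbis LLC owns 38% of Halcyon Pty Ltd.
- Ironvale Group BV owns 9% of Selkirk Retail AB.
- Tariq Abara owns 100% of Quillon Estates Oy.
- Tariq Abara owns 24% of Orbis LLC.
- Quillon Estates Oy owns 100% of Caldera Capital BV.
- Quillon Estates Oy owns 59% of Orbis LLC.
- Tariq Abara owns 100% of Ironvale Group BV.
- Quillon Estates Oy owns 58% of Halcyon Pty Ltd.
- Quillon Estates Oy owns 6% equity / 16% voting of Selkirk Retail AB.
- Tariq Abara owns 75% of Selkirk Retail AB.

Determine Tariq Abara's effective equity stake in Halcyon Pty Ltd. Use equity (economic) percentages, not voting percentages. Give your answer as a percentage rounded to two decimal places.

Tariq reaches Halcyon along 3 paths.
Via Quillon: 100% × 58% = 58%.
Via Quillon → Orbis: 100% × 59% × 38% = 22.42%.
Via Orbis: 24% × 38% = 9.12%.
Total: 58% + 22.42% + 9.12% = 89.54%.

89.54%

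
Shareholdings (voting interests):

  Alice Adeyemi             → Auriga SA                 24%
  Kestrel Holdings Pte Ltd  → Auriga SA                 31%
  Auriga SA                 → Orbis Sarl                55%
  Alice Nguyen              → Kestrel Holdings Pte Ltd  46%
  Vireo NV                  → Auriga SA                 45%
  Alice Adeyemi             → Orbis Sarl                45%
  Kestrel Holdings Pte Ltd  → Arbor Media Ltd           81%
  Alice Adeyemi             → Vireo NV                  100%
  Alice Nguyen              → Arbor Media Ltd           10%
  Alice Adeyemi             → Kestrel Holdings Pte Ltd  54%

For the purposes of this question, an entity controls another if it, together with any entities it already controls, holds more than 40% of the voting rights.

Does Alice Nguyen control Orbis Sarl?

Alice Nguyen holds 46% of Kestrel, so Alice Nguyen controls Kestrel.
Alice Nguyen and Kestrel together hold 10% + 81% = 91% of Arbor, so Alice Nguyen controls Arbor.
Neither Alice Nguyen nor any entity Alice Nguyen controls holds any voting interest in Orbis.
So Alice Nguyen does not control Orbis.

No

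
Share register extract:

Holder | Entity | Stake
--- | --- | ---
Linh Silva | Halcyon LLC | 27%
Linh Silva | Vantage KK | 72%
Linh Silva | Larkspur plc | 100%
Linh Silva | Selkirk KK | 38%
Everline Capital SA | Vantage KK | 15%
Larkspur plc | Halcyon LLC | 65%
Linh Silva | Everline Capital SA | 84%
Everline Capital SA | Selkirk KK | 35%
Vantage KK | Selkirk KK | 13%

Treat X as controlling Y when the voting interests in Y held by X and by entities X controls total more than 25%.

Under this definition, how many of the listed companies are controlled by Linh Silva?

Linh holds 84% of Everline, so Linh controls Everline.
Linh holds 100% of Larkspur, so Linh controls Larkspur.
Everline and Linh together hold 15% + 72% = 87% of Vantage, so Linh controls Vantage.
Vantage and Everline and Linh together hold 13% + 35% + 38% = 86% of Selkirk, so Linh controls Selkirk.
Larkspur and Linh together hold 65% + 27% = 92% of Halcyon, so Linh controls Halcyon.
Linh controls 5 companies.

5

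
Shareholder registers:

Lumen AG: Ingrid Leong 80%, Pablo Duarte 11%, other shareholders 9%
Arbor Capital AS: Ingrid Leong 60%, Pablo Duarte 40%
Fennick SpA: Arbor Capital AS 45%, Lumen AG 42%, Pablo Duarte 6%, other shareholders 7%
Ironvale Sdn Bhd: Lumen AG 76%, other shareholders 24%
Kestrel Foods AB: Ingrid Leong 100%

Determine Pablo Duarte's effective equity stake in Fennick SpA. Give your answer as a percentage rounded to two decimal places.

28.62%

Pablo reaches Fennick along 3 paths.
Via Arbor: 40% × 45% = 18%.
Via Lumen: 11% × 42% = 4.62%.
Direct stake: 6% = 6%.
Total: 18% + 4.62% + 6% = 28.62%.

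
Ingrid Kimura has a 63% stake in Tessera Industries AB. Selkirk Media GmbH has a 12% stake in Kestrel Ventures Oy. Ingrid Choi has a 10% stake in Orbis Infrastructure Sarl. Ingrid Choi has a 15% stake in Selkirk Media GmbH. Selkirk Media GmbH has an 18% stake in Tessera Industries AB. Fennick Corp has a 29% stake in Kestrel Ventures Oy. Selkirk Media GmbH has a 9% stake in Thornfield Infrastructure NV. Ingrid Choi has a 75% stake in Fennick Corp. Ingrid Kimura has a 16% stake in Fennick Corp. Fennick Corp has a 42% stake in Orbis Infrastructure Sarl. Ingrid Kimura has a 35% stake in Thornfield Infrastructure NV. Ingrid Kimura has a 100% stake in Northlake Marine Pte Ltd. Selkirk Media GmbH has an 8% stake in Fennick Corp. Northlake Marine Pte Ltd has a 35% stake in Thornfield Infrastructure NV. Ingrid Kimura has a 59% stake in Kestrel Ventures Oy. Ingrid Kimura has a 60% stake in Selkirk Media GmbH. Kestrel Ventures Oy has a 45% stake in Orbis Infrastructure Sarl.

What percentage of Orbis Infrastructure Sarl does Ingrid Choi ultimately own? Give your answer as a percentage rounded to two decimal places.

Ingrid Choi reaches Orbis along 6 paths.
Via Selkirk → Fennick: 15% × 8% × 42% = 0.504%.
Via Fennick: 75% × 42% = 31.5%.
Via Selkirk → Kestrel: 15% × 12% × 45% = 0.81%.
Via Selkirk → Fennick → Kestrel: 15% × 8% × 29% × 45% = 0.1566%.
Via Fennick → Kestrel: 75% × 29% × 45% = 9.7875%.
Direct stake: 10% = 10%.
Total: 0.504% + 31.5% + 0.81% + 0.1566% + 9.7875% + 10% = 52.7581%.
Rounded: 52.76%.

52.76%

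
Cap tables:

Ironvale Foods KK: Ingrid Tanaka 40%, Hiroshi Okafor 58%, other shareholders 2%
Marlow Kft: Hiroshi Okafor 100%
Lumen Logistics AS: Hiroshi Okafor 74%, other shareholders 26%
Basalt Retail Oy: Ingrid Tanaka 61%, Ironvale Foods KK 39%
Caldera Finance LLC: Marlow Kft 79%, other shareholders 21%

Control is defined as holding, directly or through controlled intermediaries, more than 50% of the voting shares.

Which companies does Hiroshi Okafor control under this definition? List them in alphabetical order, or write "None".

Hiroshi holds 58% of Ironvale, so Hiroshi controls Ironvale.
Hiroshi holds 100% of Marlow, so Hiroshi controls Marlow.
Hiroshi holds 74% of Lumen, so Hiroshi controls Lumen.
Marlow holds 79% of Caldera, so Hiroshi controls Caldera.
No other company's threshold is met.

Caldera Finance LLC, Ironvale Foods KK, Lumen Logistics AS, Marlow Kft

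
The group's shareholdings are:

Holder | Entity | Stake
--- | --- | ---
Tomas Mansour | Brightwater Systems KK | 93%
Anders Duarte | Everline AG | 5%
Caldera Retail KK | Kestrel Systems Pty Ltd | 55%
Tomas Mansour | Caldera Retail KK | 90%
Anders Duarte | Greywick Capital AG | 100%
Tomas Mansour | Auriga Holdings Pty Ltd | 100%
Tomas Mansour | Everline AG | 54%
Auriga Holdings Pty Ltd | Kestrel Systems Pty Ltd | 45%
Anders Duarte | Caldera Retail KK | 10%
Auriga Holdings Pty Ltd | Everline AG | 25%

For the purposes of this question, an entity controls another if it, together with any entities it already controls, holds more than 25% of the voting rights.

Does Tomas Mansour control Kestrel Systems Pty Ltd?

Tomas holds 100% of Auriga, so Tomas controls Auriga.
Tomas holds 90% of Caldera, so Tomas controls Caldera.
Auriga and Caldera together hold 45% + 55% = 100% of Kestrel, so Tomas controls Kestrel.

Yes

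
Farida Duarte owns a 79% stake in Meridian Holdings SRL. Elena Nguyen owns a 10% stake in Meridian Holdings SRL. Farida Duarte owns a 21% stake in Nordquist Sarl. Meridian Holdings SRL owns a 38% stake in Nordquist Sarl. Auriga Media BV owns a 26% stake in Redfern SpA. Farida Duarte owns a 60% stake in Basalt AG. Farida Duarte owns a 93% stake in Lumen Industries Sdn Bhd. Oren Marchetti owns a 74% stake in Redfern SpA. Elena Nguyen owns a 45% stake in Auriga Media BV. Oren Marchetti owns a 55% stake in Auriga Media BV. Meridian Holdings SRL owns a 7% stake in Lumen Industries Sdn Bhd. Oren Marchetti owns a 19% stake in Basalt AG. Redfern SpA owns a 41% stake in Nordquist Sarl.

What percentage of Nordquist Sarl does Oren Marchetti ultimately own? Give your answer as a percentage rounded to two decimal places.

36.20%

Oren reaches Nordquist along 2 paths.
Via Redfern: 74% × 41% = 30.34%.
Via Auriga → Redfern: 55% × 26% × 41% = 5.863%.
Total: 30.34% + 5.863% = 36.203%.
Rounded: 36.20%.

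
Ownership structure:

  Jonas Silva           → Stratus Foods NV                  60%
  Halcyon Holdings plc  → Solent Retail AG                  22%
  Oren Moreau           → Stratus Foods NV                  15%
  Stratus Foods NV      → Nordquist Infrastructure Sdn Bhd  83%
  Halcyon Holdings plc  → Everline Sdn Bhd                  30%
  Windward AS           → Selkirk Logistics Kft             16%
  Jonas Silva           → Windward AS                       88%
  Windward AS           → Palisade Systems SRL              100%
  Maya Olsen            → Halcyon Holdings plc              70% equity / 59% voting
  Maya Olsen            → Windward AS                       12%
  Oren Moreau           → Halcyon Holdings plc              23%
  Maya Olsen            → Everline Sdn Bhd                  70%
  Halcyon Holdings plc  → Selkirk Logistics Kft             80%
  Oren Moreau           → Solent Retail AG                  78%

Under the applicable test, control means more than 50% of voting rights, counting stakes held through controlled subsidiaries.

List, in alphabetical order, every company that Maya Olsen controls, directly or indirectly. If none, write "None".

Maya holds 59% of Halcyon, so Maya controls Halcyon.
Halcyon holds 80% of Selkirk, so Maya controls Selkirk.
Maya and Halcyon together hold 70% + 30% = 100% of Everline, so Maya controls Everline.
No other company's threshold is met.

Everline Sdn Bhd, Halcyon Holdings plc, Selkirk Logistics Kft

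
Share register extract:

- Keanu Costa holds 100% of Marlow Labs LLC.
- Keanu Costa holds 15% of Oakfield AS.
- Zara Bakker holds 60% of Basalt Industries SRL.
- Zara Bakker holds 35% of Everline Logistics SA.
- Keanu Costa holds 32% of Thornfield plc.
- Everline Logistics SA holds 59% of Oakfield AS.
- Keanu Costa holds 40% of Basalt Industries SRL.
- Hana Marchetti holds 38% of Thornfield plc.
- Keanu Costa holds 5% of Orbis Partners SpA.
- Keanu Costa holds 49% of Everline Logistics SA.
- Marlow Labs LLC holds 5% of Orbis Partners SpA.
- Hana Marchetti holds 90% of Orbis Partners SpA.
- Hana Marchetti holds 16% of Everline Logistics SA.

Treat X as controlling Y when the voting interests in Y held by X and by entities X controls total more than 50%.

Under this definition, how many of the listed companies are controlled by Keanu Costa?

1

Keanu holds 100% of Marlow, so Keanu controls Marlow.
No other company's threshold is met.
Keanu controls 1 company.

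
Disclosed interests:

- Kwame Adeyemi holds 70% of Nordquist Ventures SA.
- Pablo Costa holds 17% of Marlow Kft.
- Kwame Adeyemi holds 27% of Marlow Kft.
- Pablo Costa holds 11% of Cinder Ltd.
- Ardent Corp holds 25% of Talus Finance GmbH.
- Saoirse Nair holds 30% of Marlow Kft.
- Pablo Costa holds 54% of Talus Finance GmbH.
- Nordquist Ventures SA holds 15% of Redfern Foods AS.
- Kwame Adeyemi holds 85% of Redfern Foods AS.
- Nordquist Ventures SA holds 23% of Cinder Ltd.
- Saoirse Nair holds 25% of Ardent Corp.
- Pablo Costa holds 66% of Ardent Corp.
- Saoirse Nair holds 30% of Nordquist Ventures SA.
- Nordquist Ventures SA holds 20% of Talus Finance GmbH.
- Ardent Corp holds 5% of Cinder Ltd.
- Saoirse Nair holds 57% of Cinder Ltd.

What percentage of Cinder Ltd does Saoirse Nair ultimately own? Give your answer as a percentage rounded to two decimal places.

65.15%

Saoirse reaches Cinder along 3 paths.
Direct stake: 57% = 57%.
Via Ardent: 25% × 5% = 1.25%.
Via Nordquist: 30% × 23% = 6.9%.
Total: 57% + 1.25% + 6.9% = 65.15%.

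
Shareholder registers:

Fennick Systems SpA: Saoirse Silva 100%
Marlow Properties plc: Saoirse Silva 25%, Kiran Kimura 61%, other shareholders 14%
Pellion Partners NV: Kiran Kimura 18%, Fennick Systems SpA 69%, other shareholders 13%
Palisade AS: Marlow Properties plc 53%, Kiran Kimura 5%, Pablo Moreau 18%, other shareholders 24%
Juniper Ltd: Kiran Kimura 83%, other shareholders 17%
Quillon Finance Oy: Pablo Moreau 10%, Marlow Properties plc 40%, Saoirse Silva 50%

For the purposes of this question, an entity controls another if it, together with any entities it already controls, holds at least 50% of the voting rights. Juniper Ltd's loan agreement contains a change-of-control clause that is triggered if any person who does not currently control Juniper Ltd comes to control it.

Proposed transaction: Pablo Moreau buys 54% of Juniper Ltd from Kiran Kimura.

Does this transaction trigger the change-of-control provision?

The purchase adds only to Pablo's holdings (Kiran's stake shrinks), so Pablo is the only person who could newly come to control Juniper.
Pablo's largest direct stake is 18% in Palisade, which does not meet the threshold, so Pablo controls no company.
Neither Pablo nor any entity Pablo controls holds any voting interest in Juniper.
So before the transaction, Pablo does not control Juniper.
After the purchase, Pablo holds 54% of Juniper directly, and Kiran's stake falls to 29%.
Pablo holds 54% of Juniper, so Pablo controls Juniper.
Pablo did not control Juniper before and does after, so the clause is triggered.

Yes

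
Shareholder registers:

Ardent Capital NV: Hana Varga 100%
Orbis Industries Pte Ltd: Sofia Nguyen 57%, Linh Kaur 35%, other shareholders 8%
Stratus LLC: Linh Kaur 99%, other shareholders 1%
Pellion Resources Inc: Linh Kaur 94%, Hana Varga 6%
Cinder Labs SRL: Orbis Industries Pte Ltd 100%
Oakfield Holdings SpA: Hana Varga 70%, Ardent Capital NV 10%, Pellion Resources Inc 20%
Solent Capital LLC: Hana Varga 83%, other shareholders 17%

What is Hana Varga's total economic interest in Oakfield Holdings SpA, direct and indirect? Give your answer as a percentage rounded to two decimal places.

Hana reaches Oakfield along 3 paths.
Direct stake: 70% = 70%.
Via Ardent: 100% × 10% = 10%.
Via Pellion: 6% × 20% = 1.2%.
Total: 70% + 10% + 1.2% = 81.2%.
Rounded: 81.20%.

81.20%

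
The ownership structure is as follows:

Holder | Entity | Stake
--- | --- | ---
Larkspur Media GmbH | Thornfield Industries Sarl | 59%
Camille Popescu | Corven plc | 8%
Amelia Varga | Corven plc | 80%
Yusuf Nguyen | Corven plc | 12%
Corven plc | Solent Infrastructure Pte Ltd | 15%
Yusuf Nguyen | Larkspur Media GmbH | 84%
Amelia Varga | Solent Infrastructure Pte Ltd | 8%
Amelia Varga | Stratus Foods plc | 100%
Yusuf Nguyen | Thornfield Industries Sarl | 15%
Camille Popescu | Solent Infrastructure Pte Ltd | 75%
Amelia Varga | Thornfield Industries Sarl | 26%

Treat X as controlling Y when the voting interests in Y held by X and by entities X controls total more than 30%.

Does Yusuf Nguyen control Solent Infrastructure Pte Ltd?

Yusuf holds 84% of Larkspur, so Yusuf controls Larkspur.
Yusuf and Larkspur together hold 15% + 59% = 74% of Thornfield, so Yusuf controls Thornfield.
Neither Yusuf nor any entity Yusuf controls holds any voting interest in Solent.
So Yusuf does not control Solent.

No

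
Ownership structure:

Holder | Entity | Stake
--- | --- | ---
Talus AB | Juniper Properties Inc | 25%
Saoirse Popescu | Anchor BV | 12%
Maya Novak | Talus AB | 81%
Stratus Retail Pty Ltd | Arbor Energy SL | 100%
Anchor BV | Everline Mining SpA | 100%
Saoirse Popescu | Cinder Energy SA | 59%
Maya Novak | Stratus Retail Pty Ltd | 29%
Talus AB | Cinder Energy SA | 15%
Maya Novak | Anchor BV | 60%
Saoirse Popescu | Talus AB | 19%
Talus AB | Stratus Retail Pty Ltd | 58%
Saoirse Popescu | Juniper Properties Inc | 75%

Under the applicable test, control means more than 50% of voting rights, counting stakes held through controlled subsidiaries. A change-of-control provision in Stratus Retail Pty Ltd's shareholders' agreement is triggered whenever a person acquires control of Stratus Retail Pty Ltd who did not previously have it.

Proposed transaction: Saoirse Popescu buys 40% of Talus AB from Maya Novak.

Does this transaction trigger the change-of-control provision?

The purchase adds only to Saoirse's holdings (Maya's stake shrinks), so Saoirse is the only person who could newly come to control Stratus.
Saoirse holds 75% of Juniper, so Saoirse controls Juniper.
Saoirse holds 59% of Cinder, so Saoirse controls Cinder.
Neither Saoirse nor any entity Saoirse controls holds any voting interest in Stratus.
So before the transaction, Saoirse does not control Stratus.
After the purchase, Saoirse's direct stake in Talus rises to 19% + 40% = 59%, and Maya's stake falls to 41%.
Saoirse holds 59% of Talus, so Saoirse controls Talus.
Talus holds 58% of Stratus, so Saoirse controls Stratus.
Saoirse did not control Stratus before and does after, so the clause is triggered.

Yes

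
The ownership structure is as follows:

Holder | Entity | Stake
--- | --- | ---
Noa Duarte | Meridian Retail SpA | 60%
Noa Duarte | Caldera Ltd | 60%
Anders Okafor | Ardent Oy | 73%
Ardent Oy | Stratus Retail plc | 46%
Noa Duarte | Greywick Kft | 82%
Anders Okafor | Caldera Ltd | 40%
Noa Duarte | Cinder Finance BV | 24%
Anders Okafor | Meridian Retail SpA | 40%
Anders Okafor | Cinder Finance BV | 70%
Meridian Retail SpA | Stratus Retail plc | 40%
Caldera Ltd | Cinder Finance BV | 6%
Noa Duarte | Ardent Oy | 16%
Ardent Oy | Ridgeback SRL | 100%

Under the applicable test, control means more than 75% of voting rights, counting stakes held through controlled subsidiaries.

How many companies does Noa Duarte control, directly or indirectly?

1

Noa holds 82% of Greywick, so Noa controls Greywick.
No other company's threshold is met.
Noa controls 1 company.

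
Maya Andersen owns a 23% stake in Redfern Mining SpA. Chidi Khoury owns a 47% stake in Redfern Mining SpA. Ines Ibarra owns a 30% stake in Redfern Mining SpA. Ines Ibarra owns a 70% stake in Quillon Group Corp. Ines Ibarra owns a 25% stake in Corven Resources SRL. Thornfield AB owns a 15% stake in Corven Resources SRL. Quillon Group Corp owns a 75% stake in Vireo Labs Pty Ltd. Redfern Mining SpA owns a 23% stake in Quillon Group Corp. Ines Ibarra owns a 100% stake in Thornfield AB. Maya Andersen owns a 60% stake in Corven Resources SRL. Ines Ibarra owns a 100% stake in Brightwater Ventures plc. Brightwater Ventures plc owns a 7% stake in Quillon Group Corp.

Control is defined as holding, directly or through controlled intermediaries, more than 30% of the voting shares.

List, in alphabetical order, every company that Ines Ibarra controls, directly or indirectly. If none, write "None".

Brightwater Ventures plc, Corven Resources SRL, Quillon Group Corp, Thornfield AB, Vireo Labs Pty Ltd

Ines holds 100% of Thornfield, so Ines controls Thornfield.
Ines holds 100% of Brightwater, so Ines controls Brightwater.
Ines and Thornfield together hold 25% + 15% = 40% of Corven, so Ines controls Corven.
Ines and Brightwater together hold 70% + 7% = 77% of Quillon, so Ines controls Quillon.
Quillon holds 75% of Vireo, so Ines controls Vireo.
No other company's threshold is met.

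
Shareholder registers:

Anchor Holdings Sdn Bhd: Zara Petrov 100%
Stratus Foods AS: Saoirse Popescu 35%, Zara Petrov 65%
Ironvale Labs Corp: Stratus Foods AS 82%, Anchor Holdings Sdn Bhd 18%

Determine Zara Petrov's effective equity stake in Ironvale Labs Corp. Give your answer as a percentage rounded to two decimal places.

Zara reaches Ironvale along 2 paths.
Via Stratus: 65% × 82% = 53.3%.
Via Anchor: 100% × 18% = 18%.
Total: 53.3% + 18% = 71.3%.
Rounded: 71.30%.

71.30%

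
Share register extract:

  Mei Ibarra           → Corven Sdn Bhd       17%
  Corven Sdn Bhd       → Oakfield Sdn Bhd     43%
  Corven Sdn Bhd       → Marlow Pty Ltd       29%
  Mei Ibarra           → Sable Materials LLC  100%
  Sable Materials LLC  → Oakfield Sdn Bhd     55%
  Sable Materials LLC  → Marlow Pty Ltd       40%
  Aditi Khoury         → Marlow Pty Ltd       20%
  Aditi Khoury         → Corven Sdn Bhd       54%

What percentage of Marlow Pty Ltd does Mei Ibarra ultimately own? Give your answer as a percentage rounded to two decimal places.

44.93%

Mei reaches Marlow along 2 paths.
Via Sable: 100% × 40% = 40%.
Via Corven: 17% × 29% = 4.93%.
Total: 40% + 4.93% = 44.93%.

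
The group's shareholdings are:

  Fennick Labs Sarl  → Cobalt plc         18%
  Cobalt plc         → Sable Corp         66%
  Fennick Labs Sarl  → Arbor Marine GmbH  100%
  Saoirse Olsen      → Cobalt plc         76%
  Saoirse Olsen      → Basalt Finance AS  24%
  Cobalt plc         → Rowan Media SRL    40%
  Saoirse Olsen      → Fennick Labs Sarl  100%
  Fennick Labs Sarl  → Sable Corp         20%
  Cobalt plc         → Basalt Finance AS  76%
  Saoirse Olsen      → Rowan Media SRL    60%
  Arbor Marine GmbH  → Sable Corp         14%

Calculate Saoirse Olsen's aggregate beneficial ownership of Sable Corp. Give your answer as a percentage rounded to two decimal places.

96.04%

Saoirse reaches Sable along 4 paths.
Via Cobalt: 76% × 66% = 50.16%.
Via Fennick → Cobalt: 100% × 18% × 66% = 11.88%.
Via Fennick → Arbor: 100% × 100% × 14% = 14%.
Via Fennick: 100% × 20% = 20%.
Total: 50.16% + 11.88% + 14% + 20% = 96.04%.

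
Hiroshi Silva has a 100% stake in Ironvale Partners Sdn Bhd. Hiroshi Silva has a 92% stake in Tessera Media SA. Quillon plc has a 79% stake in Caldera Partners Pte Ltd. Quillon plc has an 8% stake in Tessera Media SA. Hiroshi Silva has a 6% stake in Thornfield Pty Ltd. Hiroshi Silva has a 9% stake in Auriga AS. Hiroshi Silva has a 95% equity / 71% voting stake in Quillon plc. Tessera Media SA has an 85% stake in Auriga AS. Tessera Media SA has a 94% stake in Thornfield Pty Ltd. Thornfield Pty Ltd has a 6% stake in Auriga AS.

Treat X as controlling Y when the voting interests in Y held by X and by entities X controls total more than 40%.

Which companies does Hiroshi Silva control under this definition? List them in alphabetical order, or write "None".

Hiroshi holds 71% of Quillon, so Hiroshi controls Quillon.
Quillon and Hiroshi together hold 8% + 92% = 100% of Tessera, so Hiroshi controls Tessera.
Tessera and Hiroshi together hold 94% + 6% = 100% of Thornfield, so Hiroshi controls Thornfield.
Hiroshi holds 100% of Ironvale, so Hiroshi controls Ironvale.
Quillon holds 79% of Caldera, so Hiroshi controls Caldera.
Tessera and Thornfield and Hiroshi together hold 85% + 6% + 9% = 100% of Auriga, so Hiroshi controls Auriga.

Auriga AS, Caldera Partners Pte Ltd, Ironvale Partners Sdn Bhd, Quillon plc, Tessera Media SA, Thornfield Pty Ltd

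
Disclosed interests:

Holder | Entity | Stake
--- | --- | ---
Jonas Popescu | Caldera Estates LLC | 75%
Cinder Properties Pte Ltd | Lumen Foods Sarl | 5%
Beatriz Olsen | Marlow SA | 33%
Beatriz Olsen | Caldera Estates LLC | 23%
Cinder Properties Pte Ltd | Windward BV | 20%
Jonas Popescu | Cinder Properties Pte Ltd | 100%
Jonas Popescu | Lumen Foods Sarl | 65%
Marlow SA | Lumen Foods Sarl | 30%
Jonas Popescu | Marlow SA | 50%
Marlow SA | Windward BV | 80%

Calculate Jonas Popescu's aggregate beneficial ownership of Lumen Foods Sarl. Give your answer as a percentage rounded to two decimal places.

85.00%

Jonas reaches Lumen along 3 paths.
Via Cinder: 100% × 5% = 5%.
Direct stake: 65% = 65%.
Via Marlow: 50% × 30% = 15%.
Total: 5% + 65% + 15% = 85%.
Rounded: 85.00%.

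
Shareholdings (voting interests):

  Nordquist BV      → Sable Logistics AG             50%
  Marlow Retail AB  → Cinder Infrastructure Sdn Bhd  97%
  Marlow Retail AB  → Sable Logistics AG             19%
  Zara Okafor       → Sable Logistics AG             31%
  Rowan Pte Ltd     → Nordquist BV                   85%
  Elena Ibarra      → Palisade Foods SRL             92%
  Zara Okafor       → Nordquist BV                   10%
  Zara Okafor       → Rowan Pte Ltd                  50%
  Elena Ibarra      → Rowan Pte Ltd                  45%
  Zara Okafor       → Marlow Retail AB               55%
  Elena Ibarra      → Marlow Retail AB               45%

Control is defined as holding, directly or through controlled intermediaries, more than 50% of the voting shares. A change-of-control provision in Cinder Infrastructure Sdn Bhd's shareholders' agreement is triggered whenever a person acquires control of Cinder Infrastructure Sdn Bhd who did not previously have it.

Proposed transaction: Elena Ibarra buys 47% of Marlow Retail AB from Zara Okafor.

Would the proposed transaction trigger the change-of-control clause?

Yes

The purchase adds only to Elena's holdings (Zara's stake shrinks), so Elena is the only person who could newly come to control Cinder.
Elena holds 92% of Palisade, so Elena controls Palisade.
Neither Elena nor any entity Elena controls holds any voting interest in Cinder.
So before the transaction, Elena does not control Cinder.
After the purchase, Elena's direct stake in Marlow rises to 45% + 47% = 92%, and Zara's stake falls to 8%.
Elena holds 92% of Marlow, so Elena controls Marlow.
Marlow holds 97% of Cinder, so Elena controls Cinder.
Elena did not control Cinder before and does after, so the clause is triggered.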